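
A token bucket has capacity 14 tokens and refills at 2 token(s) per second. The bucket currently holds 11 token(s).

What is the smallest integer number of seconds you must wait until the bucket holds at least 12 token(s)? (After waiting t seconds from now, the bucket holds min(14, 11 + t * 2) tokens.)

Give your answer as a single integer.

Need 11 + t * 2 >= 12, so t >= 1/2.
Smallest integer t = ceil(1/2) = 1.

Answer: 1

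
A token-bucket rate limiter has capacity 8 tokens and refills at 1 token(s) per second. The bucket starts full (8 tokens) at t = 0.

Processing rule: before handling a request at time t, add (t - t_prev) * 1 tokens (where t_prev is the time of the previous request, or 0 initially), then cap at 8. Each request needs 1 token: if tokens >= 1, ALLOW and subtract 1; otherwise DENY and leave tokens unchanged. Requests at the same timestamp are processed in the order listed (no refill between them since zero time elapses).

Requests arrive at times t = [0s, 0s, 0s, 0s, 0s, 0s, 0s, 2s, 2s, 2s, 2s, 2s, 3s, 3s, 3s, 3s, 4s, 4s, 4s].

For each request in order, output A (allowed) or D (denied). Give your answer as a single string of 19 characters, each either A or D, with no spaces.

Simulating step by step:
  req#1 t=0s: ALLOW
  req#2 t=0s: ALLOW
  req#3 t=0s: ALLOW
  req#4 t=0s: ALLOW
  req#5 t=0s: ALLOW
  req#6 t=0s: ALLOW
  req#7 t=0s: ALLOW
  req#8 t=2s: ALLOW
  req#9 t=2s: ALLOW
  req#10 t=2s: ALLOW
  req#11 t=2s: DENY
  req#12 t=2s: DENY
  req#13 t=3s: ALLOW
  req#14 t=3s: DENY
  req#15 t=3s: DENY
  req#16 t=3s: DENY
  req#17 t=4s: ALLOW
  req#18 t=4s: DENY
  req#19 t=4s: DENY

Answer: AAAAAAAAAADDADDDADD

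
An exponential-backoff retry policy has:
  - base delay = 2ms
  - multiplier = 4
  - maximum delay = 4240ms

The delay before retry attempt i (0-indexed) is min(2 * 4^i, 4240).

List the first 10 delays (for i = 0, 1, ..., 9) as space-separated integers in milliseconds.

Answer: 2 8 32 128 512 2048 4240 4240 4240 4240

Derivation:
Computing each delay:
  i=0: min(2*4^0, 4240) = 2
  i=1: min(2*4^1, 4240) = 8
  i=2: min(2*4^2, 4240) = 32
  i=3: min(2*4^3, 4240) = 128
  i=4: min(2*4^4, 4240) = 512
  i=5: min(2*4^5, 4240) = 2048
  i=6: min(2*4^6, 4240) = 4240
  i=7: min(2*4^7, 4240) = 4240
  i=8: min(2*4^8, 4240) = 4240
  i=9: min(2*4^9, 4240) = 4240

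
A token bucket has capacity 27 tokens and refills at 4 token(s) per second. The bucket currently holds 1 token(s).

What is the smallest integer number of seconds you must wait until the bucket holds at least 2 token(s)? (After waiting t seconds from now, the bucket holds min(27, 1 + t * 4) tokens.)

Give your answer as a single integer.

Answer: 1

Derivation:
Need 1 + t * 4 >= 2, so t >= 1/4.
Smallest integer t = ceil(1/4) = 1.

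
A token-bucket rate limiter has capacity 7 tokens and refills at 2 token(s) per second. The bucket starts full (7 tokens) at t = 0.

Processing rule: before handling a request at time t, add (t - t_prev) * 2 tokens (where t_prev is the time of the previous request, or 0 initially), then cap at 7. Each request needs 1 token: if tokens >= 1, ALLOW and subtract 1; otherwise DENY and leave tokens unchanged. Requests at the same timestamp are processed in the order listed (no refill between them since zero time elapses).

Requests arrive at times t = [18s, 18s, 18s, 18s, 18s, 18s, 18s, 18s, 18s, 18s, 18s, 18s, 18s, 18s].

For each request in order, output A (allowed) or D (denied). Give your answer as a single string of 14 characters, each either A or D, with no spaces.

Simulating step by step:
  req#1 t=18s: ALLOW
  req#2 t=18s: ALLOW
  req#3 t=18s: ALLOW
  req#4 t=18s: ALLOW
  req#5 t=18s: ALLOW
  req#6 t=18s: ALLOW
  req#7 t=18s: ALLOW
  req#8 t=18s: DENY
  req#9 t=18s: DENY
  req#10 t=18s: DENY
  req#11 t=18s: DENY
  req#12 t=18s: DENY
  req#13 t=18s: DENY
  req#14 t=18s: DENY

Answer: AAAAAAADDDDDDD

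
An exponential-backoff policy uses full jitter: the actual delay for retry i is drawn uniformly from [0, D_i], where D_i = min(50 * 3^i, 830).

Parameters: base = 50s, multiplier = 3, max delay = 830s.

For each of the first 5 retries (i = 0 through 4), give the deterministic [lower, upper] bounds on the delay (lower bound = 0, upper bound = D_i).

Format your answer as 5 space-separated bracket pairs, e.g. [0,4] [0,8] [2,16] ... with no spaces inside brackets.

Computing bounds per retry:
  i=0: D_i=min(50*3^0,830)=50, bounds=[0,50]
  i=1: D_i=min(50*3^1,830)=150, bounds=[0,150]
  i=2: D_i=min(50*3^2,830)=450, bounds=[0,450]
  i=3: D_i=min(50*3^3,830)=830, bounds=[0,830]
  i=4: D_i=min(50*3^4,830)=830, bounds=[0,830]

Answer: [0,50] [0,150] [0,450] [0,830] [0,830]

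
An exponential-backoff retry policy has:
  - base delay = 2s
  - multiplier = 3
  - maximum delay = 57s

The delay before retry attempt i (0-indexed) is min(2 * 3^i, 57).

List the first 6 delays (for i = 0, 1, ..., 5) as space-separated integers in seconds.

Answer: 2 6 18 54 57 57

Derivation:
Computing each delay:
  i=0: min(2*3^0, 57) = 2
  i=1: min(2*3^1, 57) = 6
  i=2: min(2*3^2, 57) = 18
  i=3: min(2*3^3, 57) = 54
  i=4: min(2*3^4, 57) = 57
  i=5: min(2*3^5, 57) = 57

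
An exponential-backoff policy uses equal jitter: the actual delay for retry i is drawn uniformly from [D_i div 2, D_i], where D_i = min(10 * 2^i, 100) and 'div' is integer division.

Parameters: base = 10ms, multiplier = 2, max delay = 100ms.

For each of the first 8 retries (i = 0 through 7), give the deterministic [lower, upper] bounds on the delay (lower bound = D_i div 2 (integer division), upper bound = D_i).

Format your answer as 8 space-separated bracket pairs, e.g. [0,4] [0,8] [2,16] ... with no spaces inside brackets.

Answer: [5,10] [10,20] [20,40] [40,80] [50,100] [50,100] [50,100] [50,100]

Derivation:
Computing bounds per retry:
  i=0: D_i=min(10*2^0,100)=10, bounds=[5,10]
  i=1: D_i=min(10*2^1,100)=20, bounds=[10,20]
  i=2: D_i=min(10*2^2,100)=40, bounds=[20,40]
  i=3: D_i=min(10*2^3,100)=80, bounds=[40,80]
  i=4: D_i=min(10*2^4,100)=100, bounds=[50,100]
  i=5: D_i=min(10*2^5,100)=100, bounds=[50,100]
  i=6: D_i=min(10*2^6,100)=100, bounds=[50,100]
  i=7: D_i=min(10*2^7,100)=100, bounds=[50,100]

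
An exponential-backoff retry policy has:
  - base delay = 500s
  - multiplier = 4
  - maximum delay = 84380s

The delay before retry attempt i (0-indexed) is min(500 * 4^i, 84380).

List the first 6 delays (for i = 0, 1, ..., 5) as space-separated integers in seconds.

Answer: 500 2000 8000 32000 84380 84380

Derivation:
Computing each delay:
  i=0: min(500*4^0, 84380) = 500
  i=1: min(500*4^1, 84380) = 2000
  i=2: min(500*4^2, 84380) = 8000
  i=3: min(500*4^3, 84380) = 32000
  i=4: min(500*4^4, 84380) = 84380
  i=5: min(500*4^5, 84380) = 84380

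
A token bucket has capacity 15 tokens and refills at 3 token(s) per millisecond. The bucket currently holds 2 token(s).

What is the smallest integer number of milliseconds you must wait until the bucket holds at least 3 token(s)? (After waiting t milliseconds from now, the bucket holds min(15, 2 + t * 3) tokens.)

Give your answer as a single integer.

Need 2 + t * 3 >= 3, so t >= 1/3.
Smallest integer t = ceil(1/3) = 1.

Answer: 1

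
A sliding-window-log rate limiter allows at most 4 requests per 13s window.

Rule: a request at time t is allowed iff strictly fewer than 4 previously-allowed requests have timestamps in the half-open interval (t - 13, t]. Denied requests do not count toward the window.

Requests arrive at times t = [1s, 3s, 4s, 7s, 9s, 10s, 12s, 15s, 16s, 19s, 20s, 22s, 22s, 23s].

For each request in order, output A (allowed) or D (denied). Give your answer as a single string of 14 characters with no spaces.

Answer: AAAADDDAAAADDD

Derivation:
Tracking allowed requests in the window:
  req#1 t=1s: ALLOW
  req#2 t=3s: ALLOW
  req#3 t=4s: ALLOW
  req#4 t=7s: ALLOW
  req#5 t=9s: DENY
  req#6 t=10s: DENY
  req#7 t=12s: DENY
  req#8 t=15s: ALLOW
  req#9 t=16s: ALLOW
  req#10 t=19s: ALLOW
  req#11 t=20s: ALLOW
  req#12 t=22s: DENY
  req#13 t=22s: DENY
  req#14 t=23s: DENY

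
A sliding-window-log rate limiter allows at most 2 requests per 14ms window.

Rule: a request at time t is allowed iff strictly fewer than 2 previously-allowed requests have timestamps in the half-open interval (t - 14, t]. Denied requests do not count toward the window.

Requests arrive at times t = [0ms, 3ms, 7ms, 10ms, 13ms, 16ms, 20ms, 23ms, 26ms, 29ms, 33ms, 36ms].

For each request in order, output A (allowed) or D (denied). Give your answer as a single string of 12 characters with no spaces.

Tracking allowed requests in the window:
  req#1 t=0ms: ALLOW
  req#2 t=3ms: ALLOW
  req#3 t=7ms: DENY
  req#4 t=10ms: DENY
  req#5 t=13ms: DENY
  req#6 t=16ms: ALLOW
  req#7 t=20ms: ALLOW
  req#8 t=23ms: DENY
  req#9 t=26ms: DENY
  req#10 t=29ms: DENY
  req#11 t=33ms: ALLOW
  req#12 t=36ms: ALLOW

Answer: AADDDAADDDAA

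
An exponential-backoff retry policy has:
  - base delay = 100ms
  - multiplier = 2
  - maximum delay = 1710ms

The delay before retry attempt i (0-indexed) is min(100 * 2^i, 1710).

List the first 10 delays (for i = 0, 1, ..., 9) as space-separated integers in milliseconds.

Computing each delay:
  i=0: min(100*2^0, 1710) = 100
  i=1: min(100*2^1, 1710) = 200
  i=2: min(100*2^2, 1710) = 400
  i=3: min(100*2^3, 1710) = 800
  i=4: min(100*2^4, 1710) = 1600
  i=5: min(100*2^5, 1710) = 1710
  i=6: min(100*2^6, 1710) = 1710
  i=7: min(100*2^7, 1710) = 1710
  i=8: min(100*2^8, 1710) = 1710
  i=9: min(100*2^9, 1710) = 1710

Answer: 100 200 400 800 1600 1710 1710 1710 1710 1710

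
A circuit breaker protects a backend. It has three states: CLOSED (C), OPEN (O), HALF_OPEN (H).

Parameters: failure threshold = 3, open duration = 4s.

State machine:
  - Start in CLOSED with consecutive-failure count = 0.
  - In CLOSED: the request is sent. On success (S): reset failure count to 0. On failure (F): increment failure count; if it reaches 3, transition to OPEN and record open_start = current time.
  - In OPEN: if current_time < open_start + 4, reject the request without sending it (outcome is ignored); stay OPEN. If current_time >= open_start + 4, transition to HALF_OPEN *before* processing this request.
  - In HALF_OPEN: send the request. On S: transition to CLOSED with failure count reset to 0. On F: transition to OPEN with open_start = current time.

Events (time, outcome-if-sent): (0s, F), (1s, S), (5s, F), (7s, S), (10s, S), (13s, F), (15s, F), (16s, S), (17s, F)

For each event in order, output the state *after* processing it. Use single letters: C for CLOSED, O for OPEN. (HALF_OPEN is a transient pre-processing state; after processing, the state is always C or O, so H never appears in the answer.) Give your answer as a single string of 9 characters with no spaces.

State after each event:
  event#1 t=0s outcome=F: state=CLOSED
  event#2 t=1s outcome=S: state=CLOSED
  event#3 t=5s outcome=F: state=CLOSED
  event#4 t=7s outcome=S: state=CLOSED
  event#5 t=10s outcome=S: state=CLOSED
  event#6 t=13s outcome=F: state=CLOSED
  event#7 t=15s outcome=F: state=CLOSED
  event#8 t=16s outcome=S: state=CLOSED
  event#9 t=17s outcome=F: state=CLOSED

Answer: CCCCCCCCC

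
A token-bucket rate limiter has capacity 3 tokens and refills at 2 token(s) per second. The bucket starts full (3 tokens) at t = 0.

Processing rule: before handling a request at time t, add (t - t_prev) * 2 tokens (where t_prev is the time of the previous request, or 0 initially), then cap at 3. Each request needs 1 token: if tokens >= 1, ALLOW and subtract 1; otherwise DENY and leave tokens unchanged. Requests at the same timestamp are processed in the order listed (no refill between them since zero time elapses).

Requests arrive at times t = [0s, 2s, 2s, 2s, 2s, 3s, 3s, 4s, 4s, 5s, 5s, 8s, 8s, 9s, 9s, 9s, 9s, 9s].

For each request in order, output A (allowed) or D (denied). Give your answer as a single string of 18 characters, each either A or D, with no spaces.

Simulating step by step:
  req#1 t=0s: ALLOW
  req#2 t=2s: ALLOW
  req#3 t=2s: ALLOW
  req#4 t=2s: ALLOW
  req#5 t=2s: DENY
  req#6 t=3s: ALLOW
  req#7 t=3s: ALLOW
  req#8 t=4s: ALLOW
  req#9 t=4s: ALLOW
  req#10 t=5s: ALLOW
  req#11 t=5s: ALLOW
  req#12 t=8s: ALLOW
  req#13 t=8s: ALLOW
  req#14 t=9s: ALLOW
  req#15 t=9s: ALLOW
  req#16 t=9s: ALLOW
  req#17 t=9s: DENY
  req#18 t=9s: DENY

Answer: AAAADAAAAAAAAAAADD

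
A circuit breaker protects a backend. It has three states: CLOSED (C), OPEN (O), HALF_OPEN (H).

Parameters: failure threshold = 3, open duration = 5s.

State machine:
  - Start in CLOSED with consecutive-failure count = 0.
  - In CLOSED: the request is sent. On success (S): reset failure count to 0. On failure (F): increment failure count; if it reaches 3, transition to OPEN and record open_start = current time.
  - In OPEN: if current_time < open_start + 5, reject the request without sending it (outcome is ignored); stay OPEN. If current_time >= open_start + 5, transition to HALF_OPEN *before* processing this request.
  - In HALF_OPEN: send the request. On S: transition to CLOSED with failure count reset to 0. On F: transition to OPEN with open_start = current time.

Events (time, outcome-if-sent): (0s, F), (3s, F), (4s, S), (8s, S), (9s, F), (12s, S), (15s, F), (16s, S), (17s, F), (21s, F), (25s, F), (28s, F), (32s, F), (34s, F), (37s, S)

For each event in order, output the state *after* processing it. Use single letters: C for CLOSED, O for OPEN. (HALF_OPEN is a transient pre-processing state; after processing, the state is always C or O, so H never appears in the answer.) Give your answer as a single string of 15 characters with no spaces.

Answer: CCCCCCCCCCOOOOC

Derivation:
State after each event:
  event#1 t=0s outcome=F: state=CLOSED
  event#2 t=3s outcome=F: state=CLOSED
  event#3 t=4s outcome=S: state=CLOSED
  event#4 t=8s outcome=S: state=CLOSED
  event#5 t=9s outcome=F: state=CLOSED
  event#6 t=12s outcome=S: state=CLOSED
  event#7 t=15s outcome=F: state=CLOSED
  event#8 t=16s outcome=S: state=CLOSED
  event#9 t=17s outcome=F: state=CLOSED
  event#10 t=21s outcome=F: state=CLOSED
  event#11 t=25s outcome=F: state=OPEN
  event#12 t=28s outcome=F: state=OPEN
  event#13 t=32s outcome=F: state=OPEN
  event#14 t=34s outcome=F: state=OPEN
  event#15 t=37s outcome=S: state=CLOSED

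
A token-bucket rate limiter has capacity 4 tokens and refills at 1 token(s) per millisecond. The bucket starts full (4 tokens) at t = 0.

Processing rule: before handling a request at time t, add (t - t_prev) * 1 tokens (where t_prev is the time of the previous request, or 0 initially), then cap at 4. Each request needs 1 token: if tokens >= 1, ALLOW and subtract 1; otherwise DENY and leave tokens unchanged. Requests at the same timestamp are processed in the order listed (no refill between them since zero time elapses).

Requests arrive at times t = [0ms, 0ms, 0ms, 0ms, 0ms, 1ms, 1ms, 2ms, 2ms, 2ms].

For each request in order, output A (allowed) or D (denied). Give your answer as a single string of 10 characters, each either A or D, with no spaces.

Simulating step by step:
  req#1 t=0ms: ALLOW
  req#2 t=0ms: ALLOW
  req#3 t=0ms: ALLOW
  req#4 t=0ms: ALLOW
  req#5 t=0ms: DENY
  req#6 t=1ms: ALLOW
  req#7 t=1ms: DENY
  req#8 t=2ms: ALLOW
  req#9 t=2ms: DENY
  req#10 t=2ms: DENY

Answer: AAAADADADD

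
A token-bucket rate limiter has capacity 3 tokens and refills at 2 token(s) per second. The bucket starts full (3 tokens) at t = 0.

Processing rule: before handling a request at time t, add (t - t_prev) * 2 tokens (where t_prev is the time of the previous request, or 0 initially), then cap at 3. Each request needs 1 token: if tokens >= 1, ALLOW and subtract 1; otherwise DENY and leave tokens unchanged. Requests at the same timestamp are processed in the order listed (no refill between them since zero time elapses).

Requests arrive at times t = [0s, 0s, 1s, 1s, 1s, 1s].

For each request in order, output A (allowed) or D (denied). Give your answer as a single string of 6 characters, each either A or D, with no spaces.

Simulating step by step:
  req#1 t=0s: ALLOW
  req#2 t=0s: ALLOW
  req#3 t=1s: ALLOW
  req#4 t=1s: ALLOW
  req#5 t=1s: ALLOW
  req#6 t=1s: DENY

Answer: AAAAAD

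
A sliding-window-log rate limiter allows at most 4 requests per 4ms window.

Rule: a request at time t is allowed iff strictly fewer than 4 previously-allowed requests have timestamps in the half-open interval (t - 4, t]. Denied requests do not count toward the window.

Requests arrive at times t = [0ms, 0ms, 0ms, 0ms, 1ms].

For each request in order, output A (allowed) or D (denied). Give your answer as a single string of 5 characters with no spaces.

Answer: AAAAD

Derivation:
Tracking allowed requests in the window:
  req#1 t=0ms: ALLOW
  req#2 t=0ms: ALLOW
  req#3 t=0ms: ALLOW
  req#4 t=0ms: ALLOW
  req#5 t=1ms: DENY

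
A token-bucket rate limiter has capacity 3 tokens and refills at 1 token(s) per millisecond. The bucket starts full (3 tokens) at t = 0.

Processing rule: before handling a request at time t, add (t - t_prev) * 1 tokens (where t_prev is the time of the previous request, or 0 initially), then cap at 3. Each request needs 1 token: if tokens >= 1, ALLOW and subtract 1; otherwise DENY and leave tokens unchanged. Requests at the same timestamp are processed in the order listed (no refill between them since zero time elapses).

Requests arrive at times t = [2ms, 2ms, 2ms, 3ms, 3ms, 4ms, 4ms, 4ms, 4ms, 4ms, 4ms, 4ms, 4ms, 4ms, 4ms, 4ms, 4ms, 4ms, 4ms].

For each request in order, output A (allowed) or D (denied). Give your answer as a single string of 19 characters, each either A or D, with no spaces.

Simulating step by step:
  req#1 t=2ms: ALLOW
  req#2 t=2ms: ALLOW
  req#3 t=2ms: ALLOW
  req#4 t=3ms: ALLOW
  req#5 t=3ms: DENY
  req#6 t=4ms: ALLOW
  req#7 t=4ms: DENY
  req#8 t=4ms: DENY
  req#9 t=4ms: DENY
  req#10 t=4ms: DENY
  req#11 t=4ms: DENY
  req#12 t=4ms: DENY
  req#13 t=4ms: DENY
  req#14 t=4ms: DENY
  req#15 t=4ms: DENY
  req#16 t=4ms: DENY
  req#17 t=4ms: DENY
  req#18 t=4ms: DENY
  req#19 t=4ms: DENY

Answer: AAAADADDDDDDDDDDDDD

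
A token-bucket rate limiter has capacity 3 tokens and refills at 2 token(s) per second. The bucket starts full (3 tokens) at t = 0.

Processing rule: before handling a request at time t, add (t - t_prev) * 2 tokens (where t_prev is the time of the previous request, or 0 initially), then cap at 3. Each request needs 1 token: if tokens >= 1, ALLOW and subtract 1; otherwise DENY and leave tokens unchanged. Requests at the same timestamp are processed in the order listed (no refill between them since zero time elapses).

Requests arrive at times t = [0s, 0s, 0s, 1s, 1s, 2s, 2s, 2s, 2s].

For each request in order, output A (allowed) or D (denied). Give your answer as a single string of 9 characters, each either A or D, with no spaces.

Simulating step by step:
  req#1 t=0s: ALLOW
  req#2 t=0s: ALLOW
  req#3 t=0s: ALLOW
  req#4 t=1s: ALLOW
  req#5 t=1s: ALLOW
  req#6 t=2s: ALLOW
  req#7 t=2s: ALLOW
  req#8 t=2s: DENY
  req#9 t=2s: DENY

Answer: AAAAAAADD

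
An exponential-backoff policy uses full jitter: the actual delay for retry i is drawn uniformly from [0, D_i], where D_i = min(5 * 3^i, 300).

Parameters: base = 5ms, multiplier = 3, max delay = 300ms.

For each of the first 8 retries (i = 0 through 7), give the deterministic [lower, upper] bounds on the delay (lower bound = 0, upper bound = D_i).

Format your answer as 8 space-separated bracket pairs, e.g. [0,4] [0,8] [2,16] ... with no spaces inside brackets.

Answer: [0,5] [0,15] [0,45] [0,135] [0,300] [0,300] [0,300] [0,300]

Derivation:
Computing bounds per retry:
  i=0: D_i=min(5*3^0,300)=5, bounds=[0,5]
  i=1: D_i=min(5*3^1,300)=15, bounds=[0,15]
  i=2: D_i=min(5*3^2,300)=45, bounds=[0,45]
  i=3: D_i=min(5*3^3,300)=135, bounds=[0,135]
  i=4: D_i=min(5*3^4,300)=300, bounds=[0,300]
  i=5: D_i=min(5*3^5,300)=300, bounds=[0,300]
  i=6: D_i=min(5*3^6,300)=300, bounds=[0,300]
  i=7: D_i=min(5*3^7,300)=300, bounds=[0,300]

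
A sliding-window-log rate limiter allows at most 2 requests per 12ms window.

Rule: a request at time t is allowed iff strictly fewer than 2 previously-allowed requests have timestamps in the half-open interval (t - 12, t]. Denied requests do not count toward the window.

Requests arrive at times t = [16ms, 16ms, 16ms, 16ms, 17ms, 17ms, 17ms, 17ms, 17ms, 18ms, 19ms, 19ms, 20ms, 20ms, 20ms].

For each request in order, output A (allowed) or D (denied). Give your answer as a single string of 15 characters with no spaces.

Answer: AADDDDDDDDDDDDD

Derivation:
Tracking allowed requests in the window:
  req#1 t=16ms: ALLOW
  req#2 t=16ms: ALLOW
  req#3 t=16ms: DENY
  req#4 t=16ms: DENY
  req#5 t=17ms: DENY
  req#6 t=17ms: DENY
  req#7 t=17ms: DENY
  req#8 t=17ms: DENY
  req#9 t=17ms: DENY
  req#10 t=18ms: DENY
  req#11 t=19ms: DENY
  req#12 t=19ms: DENY
  req#13 t=20ms: DENY
  req#14 t=20ms: DENY
  req#15 t=20ms: DENY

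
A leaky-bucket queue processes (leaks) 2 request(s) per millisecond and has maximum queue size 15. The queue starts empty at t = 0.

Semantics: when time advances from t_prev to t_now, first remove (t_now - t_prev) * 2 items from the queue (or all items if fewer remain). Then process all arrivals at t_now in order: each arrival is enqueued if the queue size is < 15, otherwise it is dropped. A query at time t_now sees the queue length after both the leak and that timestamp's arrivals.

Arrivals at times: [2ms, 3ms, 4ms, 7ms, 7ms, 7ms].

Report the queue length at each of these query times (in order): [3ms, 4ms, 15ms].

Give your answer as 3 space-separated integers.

Queue lengths at query times:
  query t=3ms: backlog = 1
  query t=4ms: backlog = 1
  query t=15ms: backlog = 0

Answer: 1 1 0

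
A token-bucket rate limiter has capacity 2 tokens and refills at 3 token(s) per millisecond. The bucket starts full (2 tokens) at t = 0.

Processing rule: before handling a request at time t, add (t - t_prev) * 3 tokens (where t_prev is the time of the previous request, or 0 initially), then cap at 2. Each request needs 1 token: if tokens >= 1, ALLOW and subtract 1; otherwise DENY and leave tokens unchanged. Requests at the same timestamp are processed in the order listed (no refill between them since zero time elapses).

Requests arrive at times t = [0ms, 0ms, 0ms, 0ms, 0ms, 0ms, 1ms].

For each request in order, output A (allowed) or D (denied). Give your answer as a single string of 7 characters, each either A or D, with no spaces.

Answer: AADDDDA

Derivation:
Simulating step by step:
  req#1 t=0ms: ALLOW
  req#2 t=0ms: ALLOW
  req#3 t=0ms: DENY
  req#4 t=0ms: DENY
  req#5 t=0ms: DENY
  req#6 t=0ms: DENY
  req#7 t=1ms: ALLOW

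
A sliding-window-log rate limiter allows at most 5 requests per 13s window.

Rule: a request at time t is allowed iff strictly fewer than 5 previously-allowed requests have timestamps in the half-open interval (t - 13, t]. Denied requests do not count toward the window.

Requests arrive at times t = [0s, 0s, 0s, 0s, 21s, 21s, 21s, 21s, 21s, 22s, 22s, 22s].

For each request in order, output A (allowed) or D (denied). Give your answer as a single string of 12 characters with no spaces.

Answer: AAAAAAAAADDD

Derivation:
Tracking allowed requests in the window:
  req#1 t=0s: ALLOW
  req#2 t=0s: ALLOW
  req#3 t=0s: ALLOW
  req#4 t=0s: ALLOW
  req#5 t=21s: ALLOW
  req#6 t=21s: ALLOW
  req#7 t=21s: ALLOW
  req#8 t=21s: ALLOW
  req#9 t=21s: ALLOW
  req#10 t=22s: DENY
  req#11 t=22s: DENY
  req#12 t=22s: DENY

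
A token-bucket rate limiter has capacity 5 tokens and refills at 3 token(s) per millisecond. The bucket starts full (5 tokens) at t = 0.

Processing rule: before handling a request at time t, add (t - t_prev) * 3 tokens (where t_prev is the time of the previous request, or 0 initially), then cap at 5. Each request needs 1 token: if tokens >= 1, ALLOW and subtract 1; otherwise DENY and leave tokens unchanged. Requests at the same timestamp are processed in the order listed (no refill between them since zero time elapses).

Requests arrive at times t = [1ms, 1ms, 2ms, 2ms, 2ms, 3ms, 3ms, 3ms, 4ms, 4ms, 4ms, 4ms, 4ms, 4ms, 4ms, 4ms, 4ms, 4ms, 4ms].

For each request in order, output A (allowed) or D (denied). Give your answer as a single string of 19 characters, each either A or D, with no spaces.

Answer: AAAAAAAAAAAAADDDDDD

Derivation:
Simulating step by step:
  req#1 t=1ms: ALLOW
  req#2 t=1ms: ALLOW
  req#3 t=2ms: ALLOW
  req#4 t=2ms: ALLOW
  req#5 t=2ms: ALLOW
  req#6 t=3ms: ALLOW
  req#7 t=3ms: ALLOW
  req#8 t=3ms: ALLOW
  req#9 t=4ms: ALLOW
  req#10 t=4ms: ALLOW
  req#11 t=4ms: ALLOW
  req#12 t=4ms: ALLOW
  req#13 t=4ms: ALLOW
  req#14 t=4ms: DENY
  req#15 t=4ms: DENY
  req#16 t=4ms: DENY
  req#17 t=4ms: DENY
  req#18 t=4ms: DENY
  req#19 t=4ms: DENY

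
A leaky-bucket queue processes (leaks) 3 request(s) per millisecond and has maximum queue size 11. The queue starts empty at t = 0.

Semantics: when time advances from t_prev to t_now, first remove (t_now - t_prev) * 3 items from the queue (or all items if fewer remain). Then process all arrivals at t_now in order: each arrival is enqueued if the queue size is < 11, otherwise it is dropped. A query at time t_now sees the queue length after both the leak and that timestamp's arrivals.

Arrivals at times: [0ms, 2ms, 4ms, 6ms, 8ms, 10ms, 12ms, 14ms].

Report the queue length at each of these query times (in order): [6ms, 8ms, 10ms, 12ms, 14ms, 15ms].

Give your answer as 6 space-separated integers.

Answer: 1 1 1 1 1 0

Derivation:
Queue lengths at query times:
  query t=6ms: backlog = 1
  query t=8ms: backlog = 1
  query t=10ms: backlog = 1
  query t=12ms: backlog = 1
  query t=14ms: backlog = 1
  query t=15ms: backlog = 0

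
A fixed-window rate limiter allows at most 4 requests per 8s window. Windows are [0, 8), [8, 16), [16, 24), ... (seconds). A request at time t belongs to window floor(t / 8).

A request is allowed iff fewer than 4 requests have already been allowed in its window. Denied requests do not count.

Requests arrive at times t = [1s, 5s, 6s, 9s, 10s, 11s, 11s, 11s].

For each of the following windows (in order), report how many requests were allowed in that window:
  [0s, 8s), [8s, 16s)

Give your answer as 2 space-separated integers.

Processing requests:
  req#1 t=1s (window 0): ALLOW
  req#2 t=5s (window 0): ALLOW
  req#3 t=6s (window 0): ALLOW
  req#4 t=9s (window 1): ALLOW
  req#5 t=10s (window 1): ALLOW
  req#6 t=11s (window 1): ALLOW
  req#7 t=11s (window 1): ALLOW
  req#8 t=11s (window 1): DENY

Allowed counts by window: 3 4

Answer: 3 4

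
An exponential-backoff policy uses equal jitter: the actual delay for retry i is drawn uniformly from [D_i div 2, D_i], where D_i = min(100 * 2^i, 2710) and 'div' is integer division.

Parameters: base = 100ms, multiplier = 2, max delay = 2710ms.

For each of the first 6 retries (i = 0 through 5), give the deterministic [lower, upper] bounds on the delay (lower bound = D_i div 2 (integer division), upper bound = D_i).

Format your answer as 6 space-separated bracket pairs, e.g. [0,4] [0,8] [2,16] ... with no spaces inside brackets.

Answer: [50,100] [100,200] [200,400] [400,800] [800,1600] [1355,2710]

Derivation:
Computing bounds per retry:
  i=0: D_i=min(100*2^0,2710)=100, bounds=[50,100]
  i=1: D_i=min(100*2^1,2710)=200, bounds=[100,200]
  i=2: D_i=min(100*2^2,2710)=400, bounds=[200,400]
  i=3: D_i=min(100*2^3,2710)=800, bounds=[400,800]
  i=4: D_i=min(100*2^4,2710)=1600, bounds=[800,1600]
  i=5: D_i=min(100*2^5,2710)=2710, bounds=[1355,2710]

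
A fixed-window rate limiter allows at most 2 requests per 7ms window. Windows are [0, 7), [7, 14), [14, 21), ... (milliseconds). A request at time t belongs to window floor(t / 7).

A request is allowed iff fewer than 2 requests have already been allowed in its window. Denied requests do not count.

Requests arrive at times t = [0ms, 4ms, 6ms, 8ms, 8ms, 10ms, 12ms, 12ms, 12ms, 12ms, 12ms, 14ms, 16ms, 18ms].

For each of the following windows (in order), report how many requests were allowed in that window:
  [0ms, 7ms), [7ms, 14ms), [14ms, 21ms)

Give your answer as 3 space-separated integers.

Answer: 2 2 2

Derivation:
Processing requests:
  req#1 t=0ms (window 0): ALLOW
  req#2 t=4ms (window 0): ALLOW
  req#3 t=6ms (window 0): DENY
  req#4 t=8ms (window 1): ALLOW
  req#5 t=8ms (window 1): ALLOW
  req#6 t=10ms (window 1): DENY
  req#7 t=12ms (window 1): DENY
  req#8 t=12ms (window 1): DENY
  req#9 t=12ms (window 1): DENY
  req#10 t=12ms (window 1): DENY
  req#11 t=12ms (window 1): DENY
  req#12 t=14ms (window 2): ALLOW
  req#13 t=16ms (window 2): ALLOW
  req#14 t=18ms (window 2): DENY

Allowed counts by window: 2 2 2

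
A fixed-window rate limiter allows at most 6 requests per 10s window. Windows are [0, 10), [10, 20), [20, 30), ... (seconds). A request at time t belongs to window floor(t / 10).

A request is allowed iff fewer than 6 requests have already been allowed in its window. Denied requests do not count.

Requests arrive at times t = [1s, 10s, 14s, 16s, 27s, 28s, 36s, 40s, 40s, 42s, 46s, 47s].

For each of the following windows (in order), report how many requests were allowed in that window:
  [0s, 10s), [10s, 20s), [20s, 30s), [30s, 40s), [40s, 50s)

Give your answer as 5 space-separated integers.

Answer: 1 3 2 1 5

Derivation:
Processing requests:
  req#1 t=1s (window 0): ALLOW
  req#2 t=10s (window 1): ALLOW
  req#3 t=14s (window 1): ALLOW
  req#4 t=16s (window 1): ALLOW
  req#5 t=27s (window 2): ALLOW
  req#6 t=28s (window 2): ALLOW
  req#7 t=36s (window 3): ALLOW
  req#8 t=40s (window 4): ALLOW
  req#9 t=40s (window 4): ALLOW
  req#10 t=42s (window 4): ALLOW
  req#11 t=46s (window 4): ALLOW
  req#12 t=47s (window 4): ALLOW

Allowed counts by window: 1 3 2 1 5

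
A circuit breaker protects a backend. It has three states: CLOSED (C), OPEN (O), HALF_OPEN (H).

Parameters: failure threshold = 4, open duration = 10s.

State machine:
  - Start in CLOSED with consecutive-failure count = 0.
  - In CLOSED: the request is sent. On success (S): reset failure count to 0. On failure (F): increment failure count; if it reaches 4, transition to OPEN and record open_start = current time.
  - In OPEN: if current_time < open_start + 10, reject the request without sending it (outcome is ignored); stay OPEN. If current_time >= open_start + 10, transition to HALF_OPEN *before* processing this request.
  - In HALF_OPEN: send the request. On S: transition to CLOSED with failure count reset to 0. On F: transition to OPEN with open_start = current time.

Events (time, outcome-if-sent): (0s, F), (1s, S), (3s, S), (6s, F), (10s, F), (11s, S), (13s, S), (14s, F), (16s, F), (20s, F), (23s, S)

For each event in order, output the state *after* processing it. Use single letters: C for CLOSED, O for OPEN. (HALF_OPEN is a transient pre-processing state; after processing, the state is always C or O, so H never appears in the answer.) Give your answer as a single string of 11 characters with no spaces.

Answer: CCCCCCCCCCC

Derivation:
State after each event:
  event#1 t=0s outcome=F: state=CLOSED
  event#2 t=1s outcome=S: state=CLOSED
  event#3 t=3s outcome=S: state=CLOSED
  event#4 t=6s outcome=F: state=CLOSED
  event#5 t=10s outcome=F: state=CLOSED
  event#6 t=11s outcome=S: state=CLOSED
  event#7 t=13s outcome=S: state=CLOSED
  event#8 t=14s outcome=F: state=CLOSED
  event#9 t=16s outcome=F: state=CLOSED
  event#10 t=20s outcome=F: state=CLOSED
  event#11 t=23s outcome=S: state=CLOSED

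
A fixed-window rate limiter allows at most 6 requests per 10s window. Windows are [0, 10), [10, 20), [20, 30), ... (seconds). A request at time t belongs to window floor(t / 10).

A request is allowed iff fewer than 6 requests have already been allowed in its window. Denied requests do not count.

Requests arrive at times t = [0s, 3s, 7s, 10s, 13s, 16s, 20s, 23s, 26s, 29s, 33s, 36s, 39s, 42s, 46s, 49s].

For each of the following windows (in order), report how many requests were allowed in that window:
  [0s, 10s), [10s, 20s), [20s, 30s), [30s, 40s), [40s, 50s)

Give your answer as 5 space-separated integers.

Answer: 3 3 4 3 3

Derivation:
Processing requests:
  req#1 t=0s (window 0): ALLOW
  req#2 t=3s (window 0): ALLOW
  req#3 t=7s (window 0): ALLOW
  req#4 t=10s (window 1): ALLOW
  req#5 t=13s (window 1): ALLOW
  req#6 t=16s (window 1): ALLOW
  req#7 t=20s (window 2): ALLOW
  req#8 t=23s (window 2): ALLOW
  req#9 t=26s (window 2): ALLOW
  req#10 t=29s (window 2): ALLOW
  req#11 t=33s (window 3): ALLOW
  req#12 t=36s (window 3): ALLOW
  req#13 t=39s (window 3): ALLOW
  req#14 t=42s (window 4): ALLOW
  req#15 t=46s (window 4): ALLOW
  req#16 t=49s (window 4): ALLOW

Allowed counts by window: 3 3 4 3 3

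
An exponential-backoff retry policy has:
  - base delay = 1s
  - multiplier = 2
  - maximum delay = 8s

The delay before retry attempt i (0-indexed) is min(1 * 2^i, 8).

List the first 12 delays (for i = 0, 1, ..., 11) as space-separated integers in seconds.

Computing each delay:
  i=0: min(1*2^0, 8) = 1
  i=1: min(1*2^1, 8) = 2
  i=2: min(1*2^2, 8) = 4
  i=3: min(1*2^3, 8) = 8
  i=4: min(1*2^4, 8) = 8
  i=5: min(1*2^5, 8) = 8
  i=6: min(1*2^6, 8) = 8
  i=7: min(1*2^7, 8) = 8
  i=8: min(1*2^8, 8) = 8
  i=9: min(1*2^9, 8) = 8
  i=10: min(1*2^10, 8) = 8
  i=11: min(1*2^11, 8) = 8

Answer: 1 2 4 8 8 8 8 8 8 8 8 8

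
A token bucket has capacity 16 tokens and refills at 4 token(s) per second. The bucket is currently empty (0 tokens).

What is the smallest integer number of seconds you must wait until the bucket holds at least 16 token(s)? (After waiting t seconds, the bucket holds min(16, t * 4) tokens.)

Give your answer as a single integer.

Need t * 4 >= 16, so t >= 16/4.
Smallest integer t = ceil(16/4) = 4.

Answer: 4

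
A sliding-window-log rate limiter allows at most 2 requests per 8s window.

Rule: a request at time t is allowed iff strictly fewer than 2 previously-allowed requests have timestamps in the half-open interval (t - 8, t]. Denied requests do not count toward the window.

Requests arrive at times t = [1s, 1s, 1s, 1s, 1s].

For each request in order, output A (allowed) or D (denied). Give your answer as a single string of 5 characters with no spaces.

Tracking allowed requests in the window:
  req#1 t=1s: ALLOW
  req#2 t=1s: ALLOW
  req#3 t=1s: DENY
  req#4 t=1s: DENY
  req#5 t=1s: DENY

Answer: AADDD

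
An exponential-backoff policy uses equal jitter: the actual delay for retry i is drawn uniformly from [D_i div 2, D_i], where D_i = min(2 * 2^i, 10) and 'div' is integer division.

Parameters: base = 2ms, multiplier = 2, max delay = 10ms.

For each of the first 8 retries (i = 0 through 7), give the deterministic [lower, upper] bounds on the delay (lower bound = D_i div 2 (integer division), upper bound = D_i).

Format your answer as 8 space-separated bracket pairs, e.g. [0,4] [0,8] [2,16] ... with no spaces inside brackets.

Computing bounds per retry:
  i=0: D_i=min(2*2^0,10)=2, bounds=[1,2]
  i=1: D_i=min(2*2^1,10)=4, bounds=[2,4]
  i=2: D_i=min(2*2^2,10)=8, bounds=[4,8]
  i=3: D_i=min(2*2^3,10)=10, bounds=[5,10]
  i=4: D_i=min(2*2^4,10)=10, bounds=[5,10]
  i=5: D_i=min(2*2^5,10)=10, bounds=[5,10]
  i=6: D_i=min(2*2^6,10)=10, bounds=[5,10]
  i=7: D_i=min(2*2^7,10)=10, bounds=[5,10]

Answer: [1,2] [2,4] [4,8] [5,10] [5,10] [5,10] [5,10] [5,10]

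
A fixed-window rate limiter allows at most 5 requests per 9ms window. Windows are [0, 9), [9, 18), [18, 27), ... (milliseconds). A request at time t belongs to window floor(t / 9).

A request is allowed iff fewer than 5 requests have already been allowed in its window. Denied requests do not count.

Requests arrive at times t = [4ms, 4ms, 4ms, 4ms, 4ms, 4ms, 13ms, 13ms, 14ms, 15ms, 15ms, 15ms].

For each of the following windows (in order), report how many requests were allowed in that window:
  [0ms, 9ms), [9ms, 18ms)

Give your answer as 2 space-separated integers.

Processing requests:
  req#1 t=4ms (window 0): ALLOW
  req#2 t=4ms (window 0): ALLOW
  req#3 t=4ms (window 0): ALLOW
  req#4 t=4ms (window 0): ALLOW
  req#5 t=4ms (window 0): ALLOW
  req#6 t=4ms (window 0): DENY
  req#7 t=13ms (window 1): ALLOW
  req#8 t=13ms (window 1): ALLOW
  req#9 t=14ms (window 1): ALLOW
  req#10 t=15ms (window 1): ALLOW
  req#11 t=15ms (window 1): ALLOW
  req#12 t=15ms (window 1): DENY

Allowed counts by window: 5 5

Answer: 5 5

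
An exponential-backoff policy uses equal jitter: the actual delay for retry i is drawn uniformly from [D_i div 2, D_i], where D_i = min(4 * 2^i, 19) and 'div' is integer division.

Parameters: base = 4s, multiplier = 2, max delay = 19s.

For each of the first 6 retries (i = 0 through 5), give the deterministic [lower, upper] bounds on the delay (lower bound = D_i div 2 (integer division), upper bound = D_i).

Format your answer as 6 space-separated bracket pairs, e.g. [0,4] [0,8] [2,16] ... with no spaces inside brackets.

Answer: [2,4] [4,8] [8,16] [9,19] [9,19] [9,19]

Derivation:
Computing bounds per retry:
  i=0: D_i=min(4*2^0,19)=4, bounds=[2,4]
  i=1: D_i=min(4*2^1,19)=8, bounds=[4,8]
  i=2: D_i=min(4*2^2,19)=16, bounds=[8,16]
  i=3: D_i=min(4*2^3,19)=19, bounds=[9,19]
  i=4: D_i=min(4*2^4,19)=19, bounds=[9,19]
  i=5: D_i=min(4*2^5,19)=19, bounds=[9,19]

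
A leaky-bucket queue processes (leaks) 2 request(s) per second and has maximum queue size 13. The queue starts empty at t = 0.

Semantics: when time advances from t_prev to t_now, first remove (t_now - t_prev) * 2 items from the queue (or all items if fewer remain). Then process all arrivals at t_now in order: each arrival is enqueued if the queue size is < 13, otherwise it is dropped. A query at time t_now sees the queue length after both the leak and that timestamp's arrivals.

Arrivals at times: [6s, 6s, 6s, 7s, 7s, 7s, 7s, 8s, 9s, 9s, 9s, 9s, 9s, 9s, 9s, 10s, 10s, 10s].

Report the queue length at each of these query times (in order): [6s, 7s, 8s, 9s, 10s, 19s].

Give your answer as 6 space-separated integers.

Queue lengths at query times:
  query t=6s: backlog = 3
  query t=7s: backlog = 5
  query t=8s: backlog = 4
  query t=9s: backlog = 9
  query t=10s: backlog = 10
  query t=19s: backlog = 0

Answer: 3 5 4 9 10 0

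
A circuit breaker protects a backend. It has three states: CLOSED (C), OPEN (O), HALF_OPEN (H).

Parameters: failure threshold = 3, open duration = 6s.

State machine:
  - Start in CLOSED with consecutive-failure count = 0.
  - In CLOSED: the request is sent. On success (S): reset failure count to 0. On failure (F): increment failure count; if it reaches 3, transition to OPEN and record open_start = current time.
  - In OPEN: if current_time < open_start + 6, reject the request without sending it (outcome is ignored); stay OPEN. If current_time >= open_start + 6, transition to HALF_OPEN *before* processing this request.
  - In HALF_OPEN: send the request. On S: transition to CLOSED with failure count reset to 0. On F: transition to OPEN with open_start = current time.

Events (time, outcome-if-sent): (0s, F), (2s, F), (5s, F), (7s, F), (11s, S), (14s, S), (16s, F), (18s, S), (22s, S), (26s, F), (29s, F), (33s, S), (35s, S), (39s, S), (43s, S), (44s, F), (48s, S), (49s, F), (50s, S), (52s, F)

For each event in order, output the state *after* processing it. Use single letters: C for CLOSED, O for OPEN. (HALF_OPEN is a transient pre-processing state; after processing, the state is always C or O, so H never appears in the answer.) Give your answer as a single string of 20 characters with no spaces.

State after each event:
  event#1 t=0s outcome=F: state=CLOSED
  event#2 t=2s outcome=F: state=CLOSED
  event#3 t=5s outcome=F: state=OPEN
  event#4 t=7s outcome=F: state=OPEN
  event#5 t=11s outcome=S: state=CLOSED
  event#6 t=14s outcome=S: state=CLOSED
  event#7 t=16s outcome=F: state=CLOSED
  event#8 t=18s outcome=S: state=CLOSED
  event#9 t=22s outcome=S: state=CLOSED
  event#10 t=26s outcome=F: state=CLOSED
  event#11 t=29s outcome=F: state=CLOSED
  event#12 t=33s outcome=S: state=CLOSED
  event#13 t=35s outcome=S: state=CLOSED
  event#14 t=39s outcome=S: state=CLOSED
  event#15 t=43s outcome=S: state=CLOSED
  event#16 t=44s outcome=F: state=CLOSED
  event#17 t=48s outcome=S: state=CLOSED
  event#18 t=49s outcome=F: state=CLOSED
  event#19 t=50s outcome=S: state=CLOSED
  event#20 t=52s outcome=F: state=CLOSED

Answer: CCOOCCCCCCCCCCCCCCCC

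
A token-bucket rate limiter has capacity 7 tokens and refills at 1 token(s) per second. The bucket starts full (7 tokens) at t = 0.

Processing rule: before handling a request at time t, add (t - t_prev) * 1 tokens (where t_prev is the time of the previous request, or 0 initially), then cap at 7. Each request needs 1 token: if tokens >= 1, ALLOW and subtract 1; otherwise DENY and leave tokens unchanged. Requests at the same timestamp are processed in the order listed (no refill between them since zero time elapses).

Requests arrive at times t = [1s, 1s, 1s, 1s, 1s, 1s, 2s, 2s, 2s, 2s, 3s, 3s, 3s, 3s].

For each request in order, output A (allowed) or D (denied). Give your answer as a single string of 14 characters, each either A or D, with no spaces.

Simulating step by step:
  req#1 t=1s: ALLOW
  req#2 t=1s: ALLOW
  req#3 t=1s: ALLOW
  req#4 t=1s: ALLOW
  req#5 t=1s: ALLOW
  req#6 t=1s: ALLOW
  req#7 t=2s: ALLOW
  req#8 t=2s: ALLOW
  req#9 t=2s: DENY
  req#10 t=2s: DENY
  req#11 t=3s: ALLOW
  req#12 t=3s: DENY
  req#13 t=3s: DENY
  req#14 t=3s: DENY

Answer: AAAAAAAADDADDD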